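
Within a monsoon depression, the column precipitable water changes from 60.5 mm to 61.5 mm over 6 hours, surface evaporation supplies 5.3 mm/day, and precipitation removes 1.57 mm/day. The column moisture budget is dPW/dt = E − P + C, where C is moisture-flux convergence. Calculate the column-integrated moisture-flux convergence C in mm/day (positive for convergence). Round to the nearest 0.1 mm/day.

dPW/dt = (61.5 − 60.5) mm / (6/24 day) = +4.000 mm/day.
C = dPW/dt − E + P = (+4.000) − 5.3 + 1.57 = 0.3 mm/day.

C ≈ 0.3 mm/day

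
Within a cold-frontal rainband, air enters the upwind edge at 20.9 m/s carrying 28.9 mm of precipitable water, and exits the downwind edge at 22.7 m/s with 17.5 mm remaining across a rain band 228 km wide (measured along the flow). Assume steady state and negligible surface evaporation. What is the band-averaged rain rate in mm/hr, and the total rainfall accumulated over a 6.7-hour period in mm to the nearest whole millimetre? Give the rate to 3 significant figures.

Column moisture flux per unit crosswind length is F = V × PW.
Inflow: F_in = 20.9 × 28.9 = 604.01 mm·m/s
Outflow: F_out = 22.7 × 17.5 = 397.25 mm·m/s
Steady-state rate R = (F_in − F_out)/L = (604.01 − 397.25) / 228000 m = 9.068e-04 mm/s.
R = 9.068e-04 × 3600 = 3.26 mm/hr.
Over 6.7 h: total = 3.26 × 6.7 = 21.842 ≈ 22 mm.

R ≈ 3.26 mm/hr; total ≈ 22 mm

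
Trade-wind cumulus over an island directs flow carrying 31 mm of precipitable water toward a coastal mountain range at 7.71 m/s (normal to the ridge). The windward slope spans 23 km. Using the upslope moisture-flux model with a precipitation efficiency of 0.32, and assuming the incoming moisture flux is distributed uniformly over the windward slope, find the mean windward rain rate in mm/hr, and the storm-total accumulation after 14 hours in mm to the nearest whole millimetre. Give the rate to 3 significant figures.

Incoming column moisture flux per unit ridge length: F = V × PW = 7.71 × 31 = 239.01 mm·m/s.
Spread over the 23 km slope with efficiency ε = 0.32: R = ε·F/W = 0.32 × 239.01 / 23000 m = 3.325e-03 mm/s.
R = 3.325e-03 × 3600 = 12.0 mm/hr.
Over 14 h: total = 12.0 × 14 = 168 mm.

R ≈ 12.0 mm/hr; total ≈ 168 mm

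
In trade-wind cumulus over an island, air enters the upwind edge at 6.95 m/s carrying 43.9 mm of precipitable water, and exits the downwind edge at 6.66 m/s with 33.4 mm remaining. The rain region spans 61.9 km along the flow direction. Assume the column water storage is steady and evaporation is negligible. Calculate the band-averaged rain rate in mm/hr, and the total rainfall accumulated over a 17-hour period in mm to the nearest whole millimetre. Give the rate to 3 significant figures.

Column moisture flux per unit crosswind length is F = V × PW.
Inflow: F_in = 6.95 × 43.9 = 305.105 mm·m/s
Outflow: F_out = 6.66 × 33.4 = 222.444 mm·m/s
Steady-state rate R = (F_in − F_out)/L = (305.105 − 222.444) / 61900 m = 1.335e-03 mm/s.
R = 1.335e-03 × 3600 = 4.81 mm/hr.
Over 17 h: total = 4.81 × 17 = 81.77 ≈ 82 mm.

R ≈ 4.81 mm/hr; total ≈ 82 mm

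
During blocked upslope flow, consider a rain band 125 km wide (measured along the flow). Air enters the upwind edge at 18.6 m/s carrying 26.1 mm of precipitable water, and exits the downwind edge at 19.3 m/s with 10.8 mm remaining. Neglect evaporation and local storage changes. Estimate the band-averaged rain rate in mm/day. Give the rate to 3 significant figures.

Column moisture flux per unit crosswind length is F = V × PW.
Inflow: F_in = 18.6 × 26.1 = 485.46 mm·m/s
Outflow: F_out = 19.3 × 10.8 = 208.44 mm·m/s
Steady-state rate R = (F_in − F_out)/L = (485.46 − 208.44) / 125000 m = 2.216e-03 mm/s.
R = 2.216e-03 × 3600 × 24 = 191 mm/day.

R ≈ 191 mm/day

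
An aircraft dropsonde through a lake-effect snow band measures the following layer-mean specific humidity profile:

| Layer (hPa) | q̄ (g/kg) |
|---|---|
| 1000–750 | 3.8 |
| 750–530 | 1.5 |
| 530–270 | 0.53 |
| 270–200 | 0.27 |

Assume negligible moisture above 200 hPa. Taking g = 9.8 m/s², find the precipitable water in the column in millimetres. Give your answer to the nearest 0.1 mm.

Precipitable water is the column-integrated vapour mass per unit area: PW = (1/g) Σ q̄ Δp, with q in kg/kg and Δp in Pa (1 kg/m² of water = 1 mm).
Layer 1000–750 hPa: Δp = 250 hPa = 25000 Pa, q̄ = 0.0038 kg/kg → 0.0038 × 25000 / 9.8 = 9.69 mm
Layer 750–530 hPa: Δp = 220 hPa = 22000 Pa, q̄ = 0.0015 kg/kg → 0.0015 × 22000 / 9.8 = 3.37 mm
Layer 530–270 hPa: Δp = 260 hPa = 26000 Pa, q̄ = 0.00053 kg/kg → 0.00053 × 26000 / 9.8 = 1.41 mm
Layer 270–200 hPa: Δp = 70 hPa = 7000 Pa, q̄ = 0.00027 kg/kg → 0.00027 × 7000 / 9.8 = 0.19 mm
PW = 9.69 + 3.37 + 1.41 + 0.19 = 14.66 ≈ 14.7 mm.

PW ≈ 14.7 mm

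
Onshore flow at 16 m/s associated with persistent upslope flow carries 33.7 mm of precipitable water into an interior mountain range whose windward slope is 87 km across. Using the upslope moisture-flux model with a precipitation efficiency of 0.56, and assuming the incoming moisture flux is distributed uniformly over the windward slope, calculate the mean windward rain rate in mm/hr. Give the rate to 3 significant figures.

R ≈ 12.5 mm/hr

Incoming column moisture flux per unit ridge length: F = V × PW = 16 × 33.7 = 539.2 mm·m/s.
Spread over the 87 km slope with efficiency ε = 0.56: R = ε·F/W = 0.56 × 539.2 / 87000 m = 3.471e-03 mm/s.
R = 3.471e-03 × 3600 = 12.5 mm/hr.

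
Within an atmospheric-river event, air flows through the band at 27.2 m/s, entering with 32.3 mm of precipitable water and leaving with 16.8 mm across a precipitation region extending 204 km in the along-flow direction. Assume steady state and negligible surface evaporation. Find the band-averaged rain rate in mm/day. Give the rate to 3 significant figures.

R ≈ 179 mm/day

Column moisture flux per unit crosswind length is F = V × PW.
Inflow: F_in = 27.2 × 32.3 = 878.56 mm·m/s
Outflow: F_out = 27.2 × 16.8 = 456.96 mm·m/s
Steady-state rate R = (F_in − F_out)/L = (878.56 − 456.96) / 204000 m = 2.067e-03 mm/s.
R = 2.067e-03 × 3600 × 24 = 179 mm/day.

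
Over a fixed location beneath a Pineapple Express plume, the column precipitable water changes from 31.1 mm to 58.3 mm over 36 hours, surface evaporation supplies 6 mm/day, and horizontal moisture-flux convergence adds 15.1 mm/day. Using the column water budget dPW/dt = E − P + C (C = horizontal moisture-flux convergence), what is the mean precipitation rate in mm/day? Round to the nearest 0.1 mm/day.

dPW/dt = (58.3 − 31.1) mm / (36/24 day) = +18.133 mm/day.
P = E + C − dPW/dt = 6 + (15.1) − (+18.133) = 3.0 mm/day.

P ≈ 3.0 mm/day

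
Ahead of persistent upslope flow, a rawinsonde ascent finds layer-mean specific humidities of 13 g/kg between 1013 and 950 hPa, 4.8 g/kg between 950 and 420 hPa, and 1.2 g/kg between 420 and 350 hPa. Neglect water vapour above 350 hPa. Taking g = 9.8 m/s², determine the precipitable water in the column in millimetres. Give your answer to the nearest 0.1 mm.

PW ≈ 35.2 mm

Precipitable water is the column-integrated vapour mass per unit area: PW = (1/g) Σ q̄ Δp, with q in kg/kg and Δp in Pa (1 kg/m² of water = 1 mm).
Layer 1013–950 hPa: Δp = 63 hPa = 6300 Pa, q̄ = 0.013 kg/kg → 0.013 × 6300 / 9.8 = 8.36 mm
Layer 950–420 hPa: Δp = 530 hPa = 53000 Pa, q̄ = 0.0048 kg/kg → 0.0048 × 53000 / 9.8 = 25.96 mm
Layer 420–350 hPa: Δp = 70 hPa = 7000 Pa, q̄ = 0.0012 kg/kg → 0.0012 × 7000 / 9.8 = 0.86 mm
PW = 8.36 + 25.96 + 0.86 = 35.18 ≈ 35.2 mm.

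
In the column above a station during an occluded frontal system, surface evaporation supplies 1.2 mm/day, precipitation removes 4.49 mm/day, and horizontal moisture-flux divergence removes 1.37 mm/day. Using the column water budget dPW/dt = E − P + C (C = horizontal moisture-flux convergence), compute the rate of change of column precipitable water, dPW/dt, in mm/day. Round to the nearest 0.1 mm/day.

dPW/dt ≈ -4.7 mm/day

dPW/dt = E − P + C = 1.2 − 4.49 + (-1.37) = -4.7 mm/day.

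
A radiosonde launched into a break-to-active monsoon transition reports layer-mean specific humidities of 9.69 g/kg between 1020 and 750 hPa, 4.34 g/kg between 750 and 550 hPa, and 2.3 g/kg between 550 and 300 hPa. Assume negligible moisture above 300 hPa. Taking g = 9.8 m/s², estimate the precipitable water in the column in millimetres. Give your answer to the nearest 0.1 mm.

Precipitable water is the column-integrated vapour mass per unit area: PW = (1/g) Σ q̄ Δp, with q in kg/kg and Δp in Pa (1 kg/m² of water = 1 mm).
Layer 1020–750 hPa: Δp = 270 hPa = 27000 Pa, q̄ = 0.00969 kg/kg → 0.00969 × 27000 / 9.8 = 26.70 mm
Layer 750–550 hPa: Δp = 200 hPa = 20000 Pa, q̄ = 0.00434 kg/kg → 0.00434 × 20000 / 9.8 = 8.86 mm
Layer 550–300 hPa: Δp = 250 hPa = 25000 Pa, q̄ = 0.0023 kg/kg → 0.0023 × 25000 / 9.8 = 5.87 mm
PW = 26.70 + 8.86 + 5.87 = 41.43 ≈ 41.4 mm.

PW ≈ 41.4 mm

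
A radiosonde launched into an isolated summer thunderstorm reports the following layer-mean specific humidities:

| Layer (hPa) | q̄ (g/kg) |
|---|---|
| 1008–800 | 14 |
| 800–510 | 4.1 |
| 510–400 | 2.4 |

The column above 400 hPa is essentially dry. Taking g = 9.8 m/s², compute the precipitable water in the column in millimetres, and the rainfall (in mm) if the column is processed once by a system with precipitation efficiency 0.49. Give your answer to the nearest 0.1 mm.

Precipitable water is the column-integrated vapour mass per unit area: PW = (1/g) Σ q̄ Δp, with q in kg/kg and Δp in Pa (1 kg/m² of water = 1 mm).
Layer 1008–800 hPa: Δp = 208 hPa = 20800 Pa, q̄ = 0.014 kg/kg → 0.014 × 20800 / 9.8 = 29.71 mm
Layer 800–510 hPa: Δp = 290 hPa = 29000 Pa, q̄ = 0.0041 kg/kg → 0.0041 × 29000 / 9.8 = 12.13 mm
Layer 510–400 hPa: Δp = 110 hPa = 11000 Pa, q̄ = 0.0024 kg/kg → 0.0024 × 11000 / 9.8 = 2.69 mm
PW = 29.71 + 12.13 + 2.69 = 44.53 ≈ 44.5 mm.
Rainfall = ε × PW = 0.49 × 44.5 = 21.8 mm.

PW ≈ 44.5 mm; rainfall ≈ 21.8 mm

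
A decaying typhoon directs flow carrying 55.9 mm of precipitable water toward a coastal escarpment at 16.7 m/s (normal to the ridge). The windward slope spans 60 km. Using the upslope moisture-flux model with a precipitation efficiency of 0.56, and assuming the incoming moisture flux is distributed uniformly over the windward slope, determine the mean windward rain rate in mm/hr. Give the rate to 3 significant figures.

R ≈ 31.4 mm/hr

Incoming column moisture flux per unit ridge length: F = V × PW = 16.7 × 55.9 = 933.53 mm·m/s.
Spread over the 60 km slope with efficiency ε = 0.56: R = ε·F/W = 0.56 × 933.53 / 60000 m = 8.713e-03 mm/s.
R = 8.713e-03 × 3600 = 31.4 mm/hr.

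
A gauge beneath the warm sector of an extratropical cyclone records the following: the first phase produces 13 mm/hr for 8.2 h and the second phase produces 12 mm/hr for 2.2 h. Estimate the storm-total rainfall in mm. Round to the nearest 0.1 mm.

total ≈ 133.0 mm

Total = Σ Rᵢ Δtᵢ = 13 × 8.2 + 12 × 2.2
      = 106.6 + 26.4 = 133.0 mm.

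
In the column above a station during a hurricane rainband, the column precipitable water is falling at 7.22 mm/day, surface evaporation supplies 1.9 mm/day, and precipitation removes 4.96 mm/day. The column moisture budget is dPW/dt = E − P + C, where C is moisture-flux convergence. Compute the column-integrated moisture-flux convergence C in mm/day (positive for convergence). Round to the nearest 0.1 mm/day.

dPW/dt = -7.22 mm/day.
C = dPW/dt − E + P = (-7.22) − 1.9 + 4.96 = -4.2 mm/day.

C ≈ -4.2 mm/day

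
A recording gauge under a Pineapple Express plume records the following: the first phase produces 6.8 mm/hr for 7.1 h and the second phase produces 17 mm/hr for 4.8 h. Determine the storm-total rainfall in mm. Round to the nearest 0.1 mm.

Total = Σ Rᵢ Δtᵢ = 6.8 × 7.1 + 17 × 4.8
      = 48.28 + 81.6 = 129.9 mm.

total ≈ 129.9 mm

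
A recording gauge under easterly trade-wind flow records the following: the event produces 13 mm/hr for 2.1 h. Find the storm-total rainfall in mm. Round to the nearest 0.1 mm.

total ≈ 27.3 mm

Total = Σ Rᵢ Δtᵢ = 13 × 2.1
      = 27.3 = 27.3 mm.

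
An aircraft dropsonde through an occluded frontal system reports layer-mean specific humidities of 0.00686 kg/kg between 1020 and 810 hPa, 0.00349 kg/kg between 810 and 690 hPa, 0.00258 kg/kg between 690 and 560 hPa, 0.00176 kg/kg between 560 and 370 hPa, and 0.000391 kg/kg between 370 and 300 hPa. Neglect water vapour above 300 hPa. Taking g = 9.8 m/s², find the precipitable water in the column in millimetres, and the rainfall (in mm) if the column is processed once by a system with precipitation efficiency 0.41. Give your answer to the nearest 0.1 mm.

Precipitable water is the column-integrated vapour mass per unit area: PW = (1/g) Σ q̄ Δp, with q in kg/kg and Δp in Pa (1 kg/m² of water = 1 mm).
Layer 1020–810 hPa: Δp = 210 hPa = 21000 Pa, q̄ = 0.00686 kg/kg → 0.00686 × 21000 / 9.8 = 14.70 mm
Layer 810–690 hPa: Δp = 120 hPa = 12000 Pa, q̄ = 0.00349 kg/kg → 0.00349 × 12000 / 9.8 = 4.27 mm
Layer 690–560 hPa: Δp = 130 hPa = 13000 Pa, q̄ = 0.00258 kg/kg → 0.00258 × 13000 / 9.8 = 3.42 mm
Layer 560–370 hPa: Δp = 190 hPa = 19000 Pa, q̄ = 0.00176 kg/kg → 0.00176 × 19000 / 9.8 = 3.41 mm
Layer 370–300 hPa: Δp = 70 hPa = 7000 Pa, q̄ = 0.000391 kg/kg → 0.000391 × 7000 / 9.8 = 0.28 mm
PW = 14.70 + 4.27 + 3.42 + 3.41 + 0.28 = 26.08 ≈ 26.1 mm.
Rainfall = ε × PW = 0.41 × 26.1 = 10.7 mm.

PW ≈ 26.1 mm; rainfall ≈ 10.7 mm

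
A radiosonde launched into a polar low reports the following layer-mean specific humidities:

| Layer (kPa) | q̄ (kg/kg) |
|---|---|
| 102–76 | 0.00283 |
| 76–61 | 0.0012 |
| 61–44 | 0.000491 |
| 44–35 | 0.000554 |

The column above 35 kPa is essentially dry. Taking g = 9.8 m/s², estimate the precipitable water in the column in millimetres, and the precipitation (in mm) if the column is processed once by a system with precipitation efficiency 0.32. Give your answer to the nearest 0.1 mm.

PW ≈ 10.7 mm; precipitation ≈ 3.4 mm

Precipitable water is the column-integrated vapour mass per unit area: PW = (1/g) Σ q̄ Δp, with q in kg/kg and Δp in Pa (1 kg/m² of water = 1 mm).
Layer 102–76 kPa: Δp = 260 hPa = 26000 Pa, q̄ = 0.00283 kg/kg → 0.00283 × 26000 / 9.8 = 7.51 mm
Layer 76–61 kPa: Δp = 150 hPa = 15000 Pa, q̄ = 0.0012 kg/kg → 0.0012 × 15000 / 9.8 = 1.84 mm
Layer 61–44 kPa: Δp = 170 hPa = 17000 Pa, q̄ = 0.000491 kg/kg → 0.000491 × 17000 / 9.8 = 0.85 mm
Layer 44–35 kPa: Δp = 90 hPa = 9000 Pa, q̄ = 0.000554 kg/kg → 0.000554 × 9000 / 9.8 = 0.51 mm
PW = 7.51 + 1.84 + 0.85 + 0.51 = 10.71 ≈ 10.7 mm.
Precipitation = ε × PW = 0.32 × 10.7 = 3.4 mm.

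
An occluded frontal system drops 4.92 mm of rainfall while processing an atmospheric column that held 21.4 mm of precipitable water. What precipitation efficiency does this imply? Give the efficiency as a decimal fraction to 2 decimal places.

ε = rainfall / PW = 4.92 / 21.4 = 0.23.

ε ≈ 0.23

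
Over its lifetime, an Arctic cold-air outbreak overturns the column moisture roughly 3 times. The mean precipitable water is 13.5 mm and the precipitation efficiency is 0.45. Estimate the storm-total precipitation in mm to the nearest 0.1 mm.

Each cycle deposits ε × PW = 0.45 × 13.5 = 6.075 mm.
Over 3 cycles: 3 × 6.075 = 18.2 mm.

precipitation ≈ 18.2 mm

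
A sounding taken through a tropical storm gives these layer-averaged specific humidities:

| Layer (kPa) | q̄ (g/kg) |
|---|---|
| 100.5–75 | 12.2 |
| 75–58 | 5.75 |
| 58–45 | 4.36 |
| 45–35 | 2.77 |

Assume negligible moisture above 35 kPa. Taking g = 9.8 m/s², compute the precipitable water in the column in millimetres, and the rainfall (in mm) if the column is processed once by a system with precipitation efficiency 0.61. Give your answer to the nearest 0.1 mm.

Precipitable water is the column-integrated vapour mass per unit area: PW = (1/g) Σ q̄ Δp, with q in kg/kg and Δp in Pa (1 kg/m² of water = 1 mm).
Layer 100.5–75 kPa: Δp = 255 hPa = 25500 Pa, q̄ = 0.0122 kg/kg → 0.0122 × 25500 / 9.8 = 31.74 mm
Layer 75–58 kPa: Δp = 170 hPa = 17000 Pa, q̄ = 0.00575 kg/kg → 0.00575 × 17000 / 9.8 = 9.97 mm
Layer 58–45 kPa: Δp = 130 hPa = 13000 Pa, q̄ = 0.00436 kg/kg → 0.00436 × 13000 / 9.8 = 5.78 mm
Layer 45–35 kPa: Δp = 100 hPa = 10000 Pa, q̄ = 0.00277 kg/kg → 0.00277 × 10000 / 9.8 = 2.83 mm
PW = 31.74 + 9.97 + 5.78 + 2.83 = 50.32 ≈ 50.3 mm.
Rainfall = ε × PW = 0.61 × 50.3 = 30.7 mm.

PW ≈ 50.3 mm; rainfall ≈ 30.7 mm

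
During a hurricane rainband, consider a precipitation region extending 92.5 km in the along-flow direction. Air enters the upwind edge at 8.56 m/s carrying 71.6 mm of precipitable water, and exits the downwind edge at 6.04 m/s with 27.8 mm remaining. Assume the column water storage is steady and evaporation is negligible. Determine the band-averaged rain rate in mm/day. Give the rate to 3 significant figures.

Column moisture flux per unit crosswind length is F = V × PW.
Inflow: F_in = 8.56 × 71.6 = 612.896 mm·m/s
Outflow: F_out = 6.04 × 27.8 = 167.912 mm·m/s
Steady-state rate R = (F_in − F_out)/L = (612.896 − 167.912) / 92500 m = 4.811e-03 mm/s.
R = 4.811e-03 × 3600 × 24 = 416 mm/day.

R ≈ 416 mm/day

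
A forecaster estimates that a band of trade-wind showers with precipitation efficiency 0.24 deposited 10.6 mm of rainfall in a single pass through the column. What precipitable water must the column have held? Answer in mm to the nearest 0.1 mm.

PW = rainfall / ε = 10.6 / 0.24 = 44.2 mm.

PW ≈ 44.2 mm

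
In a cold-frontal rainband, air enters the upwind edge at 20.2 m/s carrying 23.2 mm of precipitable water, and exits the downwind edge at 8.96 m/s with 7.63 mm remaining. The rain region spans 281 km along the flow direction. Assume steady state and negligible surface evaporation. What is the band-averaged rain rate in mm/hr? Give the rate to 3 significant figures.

Column moisture flux per unit crosswind length is F = V × PW.
Inflow: F_in = 20.2 × 23.2 = 468.64 mm·m/s
Outflow: F_out = 8.96 × 7.63 = 68.3648 mm·m/s
Steady-state rate R = (F_in − F_out)/L = (468.64 − 68.3648) / 281000 m = 1.424e-03 mm/s.
R = 1.424e-03 × 3600 = 5.13 mm/hr.

R ≈ 5.13 mm/hr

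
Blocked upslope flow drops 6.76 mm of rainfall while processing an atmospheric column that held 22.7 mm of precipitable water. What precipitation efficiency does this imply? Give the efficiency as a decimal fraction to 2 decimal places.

ε = rainfall / PW = 6.76 / 22.7 = 0.30.

ε ≈ 0.30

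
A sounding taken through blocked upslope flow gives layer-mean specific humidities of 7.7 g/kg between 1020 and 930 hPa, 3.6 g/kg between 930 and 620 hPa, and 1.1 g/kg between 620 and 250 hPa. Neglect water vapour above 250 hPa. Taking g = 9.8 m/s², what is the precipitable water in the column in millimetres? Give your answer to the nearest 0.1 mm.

Precipitable water is the column-integrated vapour mass per unit area: PW = (1/g) Σ q̄ Δp, with q in kg/kg and Δp in Pa (1 kg/m² of water = 1 mm).
Layer 1020–930 hPa: Δp = 90 hPa = 9000 Pa, q̄ = 0.0077 kg/kg → 0.0077 × 9000 / 9.8 = 7.07 mm
Layer 930–620 hPa: Δp = 310 hPa = 31000 Pa, q̄ = 0.0036 kg/kg → 0.0036 × 31000 / 9.8 = 11.39 mm
Layer 620–250 hPa: Δp = 370 hPa = 37000 Pa, q̄ = 0.0011 kg/kg → 0.0011 × 37000 / 9.8 = 4.15 mm
PW = 7.07 + 11.39 + 4.15 = 22.61 ≈ 22.6 mm.

PW ≈ 22.6 mm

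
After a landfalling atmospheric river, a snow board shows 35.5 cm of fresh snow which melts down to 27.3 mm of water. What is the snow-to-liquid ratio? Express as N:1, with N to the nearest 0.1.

Ratio = snow depth / SWE = 355 mm / 27.3 mm = 13.0, i.e. 13.0:1.

ratio ≈ 13.0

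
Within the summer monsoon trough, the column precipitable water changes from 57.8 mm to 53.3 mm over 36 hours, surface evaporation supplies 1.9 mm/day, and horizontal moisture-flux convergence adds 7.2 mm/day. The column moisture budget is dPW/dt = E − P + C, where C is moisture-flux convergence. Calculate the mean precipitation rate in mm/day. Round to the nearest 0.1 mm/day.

dPW/dt = (53.3 − 57.8) mm / (36/24 day) = -3.000 mm/day.
P = E + C − dPW/dt = 1.9 + (7.2) − (-3.000) = 12.1 mm/day.

P ≈ 12.1 mm/day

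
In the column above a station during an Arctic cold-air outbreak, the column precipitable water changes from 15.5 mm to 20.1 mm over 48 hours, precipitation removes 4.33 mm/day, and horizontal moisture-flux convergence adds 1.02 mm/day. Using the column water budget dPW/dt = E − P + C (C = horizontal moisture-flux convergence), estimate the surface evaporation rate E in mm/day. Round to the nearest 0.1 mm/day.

E ≈ 5.6 mm/day

dPW/dt = (20.1 − 15.5) mm / (48/24 day) = +2.300 mm/day.
E = dPW/dt + P − C = (+2.300) + 4.33 − (1.02) = 5.6 mm/day.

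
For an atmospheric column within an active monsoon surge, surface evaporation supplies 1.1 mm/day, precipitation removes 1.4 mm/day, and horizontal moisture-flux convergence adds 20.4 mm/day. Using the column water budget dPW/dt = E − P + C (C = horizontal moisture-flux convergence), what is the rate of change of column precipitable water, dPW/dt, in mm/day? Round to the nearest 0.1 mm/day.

dPW/dt = E − P + C = 1.1 − 1.4 + (20.4) = 20.1 mm/day.

dPW/dt ≈ 20.1 mm/day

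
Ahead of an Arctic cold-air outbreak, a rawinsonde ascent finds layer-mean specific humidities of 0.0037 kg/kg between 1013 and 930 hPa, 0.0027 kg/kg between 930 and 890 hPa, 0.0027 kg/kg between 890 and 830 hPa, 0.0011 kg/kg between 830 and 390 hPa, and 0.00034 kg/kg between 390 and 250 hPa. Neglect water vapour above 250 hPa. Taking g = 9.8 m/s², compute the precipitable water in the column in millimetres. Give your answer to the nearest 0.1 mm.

Precipitable water is the column-integrated vapour mass per unit area: PW = (1/g) Σ q̄ Δp, with q in kg/kg and Δp in Pa (1 kg/m² of water = 1 mm).
Layer 1013–930 hPa: Δp = 83 hPa = 8300 Pa, q̄ = 0.0037 kg/kg → 0.0037 × 8300 / 9.8 = 3.13 mm
Layer 930–890 hPa: Δp = 40 hPa = 4000 Pa, q̄ = 0.0027 kg/kg → 0.0027 × 4000 / 9.8 = 1.10 mm
Layer 890–830 hPa: Δp = 60 hPa = 6000 Pa, q̄ = 0.0027 kg/kg → 0.0027 × 6000 / 9.8 = 1.65 mm
Layer 830–390 hPa: Δp = 440 hPa = 44000 Pa, q̄ = 0.0011 kg/kg → 0.0011 × 44000 / 9.8 = 4.94 mm
Layer 390–250 hPa: Δp = 140 hPa = 14000 Pa, q̄ = 0.00034 kg/kg → 0.00034 × 14000 / 9.8 = 0.49 mm
PW = 3.13 + 1.10 + 1.65 + 4.94 + 0.49 = 11.31 ≈ 11.3 mm.

PW ≈ 11.3 mm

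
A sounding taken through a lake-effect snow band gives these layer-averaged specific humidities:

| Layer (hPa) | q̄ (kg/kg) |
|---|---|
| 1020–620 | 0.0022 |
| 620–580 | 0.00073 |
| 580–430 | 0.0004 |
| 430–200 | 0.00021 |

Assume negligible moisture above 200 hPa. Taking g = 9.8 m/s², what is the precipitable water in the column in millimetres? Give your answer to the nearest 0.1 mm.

PW ≈ 10.4 mm

Precipitable water is the column-integrated vapour mass per unit area: PW = (1/g) Σ q̄ Δp, with q in kg/kg and Δp in Pa (1 kg/m² of water = 1 mm).
Layer 1020–620 hPa: Δp = 400 hPa = 40000 Pa, q̄ = 0.0022 kg/kg → 0.0022 × 40000 / 9.8 = 8.98 mm
Layer 620–580 hPa: Δp = 40 hPa = 4000 Pa, q̄ = 0.00073 kg/kg → 0.00073 × 4000 / 9.8 = 0.30 mm
Layer 580–430 hPa: Δp = 150 hPa = 15000 Pa, q̄ = 0.0004 kg/kg → 0.0004 × 15000 / 9.8 = 0.61 mm
Layer 430–200 hPa: Δp = 230 hPa = 23000 Pa, q̄ = 0.00021 kg/kg → 0.00021 × 23000 / 9.8 = 0.49 mm
PW = 8.98 + 0.30 + 0.61 + 0.49 = 10.38 ≈ 10.4 mm.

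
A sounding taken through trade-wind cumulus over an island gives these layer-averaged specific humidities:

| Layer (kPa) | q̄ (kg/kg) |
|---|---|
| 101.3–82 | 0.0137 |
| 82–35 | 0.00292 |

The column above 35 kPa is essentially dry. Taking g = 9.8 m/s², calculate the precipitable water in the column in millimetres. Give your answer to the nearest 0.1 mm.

Precipitable water is the column-integrated vapour mass per unit area: PW = (1/g) Σ q̄ Δp, with q in kg/kg and Δp in Pa (1 kg/m² of water = 1 mm).
Layer 101.3–82 kPa: Δp = 193 hPa = 19300 Pa, q̄ = 0.0137 kg/kg → 0.0137 × 19300 / 9.8 = 26.98 mm
Layer 82–35 kPa: Δp = 470 hPa = 47000 Pa, q̄ = 0.00292 kg/kg → 0.00292 × 47000 / 9.8 = 14.00 mm
PW = 26.98 + 14.00 = 40.98 ≈ 41.0 mm.

PW ≈ 41.0 mm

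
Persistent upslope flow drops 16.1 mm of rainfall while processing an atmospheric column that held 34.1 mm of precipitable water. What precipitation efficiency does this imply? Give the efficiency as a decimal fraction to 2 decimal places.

ε ≈ 0.47

ε = rainfall / PW = 16.1 / 34.1 = 0.47.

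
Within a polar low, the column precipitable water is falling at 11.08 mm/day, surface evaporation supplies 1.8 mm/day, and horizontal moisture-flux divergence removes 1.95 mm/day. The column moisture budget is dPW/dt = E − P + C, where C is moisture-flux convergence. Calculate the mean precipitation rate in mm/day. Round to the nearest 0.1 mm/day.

dPW/dt = -11.08 mm/day.
P = E + C − dPW/dt = 1.8 + (-1.95) − (-11.08) = 10.9 mm/day.

P ≈ 10.9 mm/day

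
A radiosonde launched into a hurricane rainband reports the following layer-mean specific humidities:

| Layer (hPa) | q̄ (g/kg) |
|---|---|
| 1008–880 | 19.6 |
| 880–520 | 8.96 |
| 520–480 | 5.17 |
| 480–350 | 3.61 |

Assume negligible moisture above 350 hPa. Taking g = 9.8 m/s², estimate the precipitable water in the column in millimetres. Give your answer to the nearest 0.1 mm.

PW ≈ 65.4 mm

Precipitable water is the column-integrated vapour mass per unit area: PW = (1/g) Σ q̄ Δp, with q in kg/kg and Δp in Pa (1 kg/m² of water = 1 mm).
Layer 1008–880 hPa: Δp = 128 hPa = 12800 Pa, q̄ = 0.0196 kg/kg → 0.0196 × 12800 / 9.8 = 25.60 mm
Layer 880–520 hPa: Δp = 360 hPa = 36000 Pa, q̄ = 0.00896 kg/kg → 0.00896 × 36000 / 9.8 = 32.91 mm
Layer 520–480 hPa: Δp = 40 hPa = 4000 Pa, q̄ = 0.00517 kg/kg → 0.00517 × 4000 / 9.8 = 2.11 mm
Layer 480–350 hPa: Δp = 130 hPa = 13000 Pa, q̄ = 0.00361 kg/kg → 0.00361 × 13000 / 9.8 = 4.79 mm
PW = 25.60 + 32.91 + 2.11 + 4.79 = 65.41 ≈ 65.4 mm.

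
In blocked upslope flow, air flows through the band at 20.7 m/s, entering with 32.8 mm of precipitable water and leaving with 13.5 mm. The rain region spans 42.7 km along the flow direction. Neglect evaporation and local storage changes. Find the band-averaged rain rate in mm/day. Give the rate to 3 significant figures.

R ≈ 808 mm/day

Column moisture flux per unit crosswind length is F = V × PW.
Inflow: F_in = 20.7 × 32.8 = 678.96 mm·m/s
Outflow: F_out = 20.7 × 13.5 = 279.45 mm·m/s
Steady-state rate R = (F_in − F_out)/L = (678.96 − 279.45) / 42700 m = 9.356e-03 mm/s.
R = 9.356e-03 × 3600 × 24 = 808 mm/day.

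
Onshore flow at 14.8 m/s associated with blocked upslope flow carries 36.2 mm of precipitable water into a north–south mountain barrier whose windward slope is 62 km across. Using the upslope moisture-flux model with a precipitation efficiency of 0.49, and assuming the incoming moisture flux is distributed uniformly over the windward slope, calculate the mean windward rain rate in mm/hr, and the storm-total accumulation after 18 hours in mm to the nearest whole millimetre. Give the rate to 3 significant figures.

Incoming column moisture flux per unit ridge length: F = V × PW = 14.8 × 36.2 = 535.76 mm·m/s.
Spread over the 62 km slope with efficiency ε = 0.49: R = ε·F/W = 0.49 × 535.76 / 62000 m = 4.234e-03 mm/s.
R = 4.234e-03 × 3600 = 15.2 mm/hr.
Over 18 h: total = 15.2 × 18 = 273.6 ≈ 274 mm.

R ≈ 15.2 mm/hr; total ≈ 274 mm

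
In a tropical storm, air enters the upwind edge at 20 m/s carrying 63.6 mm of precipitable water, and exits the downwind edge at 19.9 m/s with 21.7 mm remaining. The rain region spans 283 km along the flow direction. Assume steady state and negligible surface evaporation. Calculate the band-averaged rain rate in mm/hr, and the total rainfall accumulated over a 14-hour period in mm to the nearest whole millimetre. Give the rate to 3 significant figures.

R ≈ 10.7 mm/hr; total ≈ 150 mm

Column moisture flux per unit crosswind length is F = V × PW.
Inflow: F_in = 20 × 63.6 = 1272 mm·m/s
Outflow: F_out = 19.9 × 21.7 = 431.83 mm·m/s
Steady-state rate R = (F_in − F_out)/L = (1272 − 431.83) / 283000 m = 2.969e-03 mm/s.
R = 2.969e-03 × 3600 = 10.7 mm/hr.
Over 14 h: total = 10.7 × 14 = 149.8 ≈ 150 mm.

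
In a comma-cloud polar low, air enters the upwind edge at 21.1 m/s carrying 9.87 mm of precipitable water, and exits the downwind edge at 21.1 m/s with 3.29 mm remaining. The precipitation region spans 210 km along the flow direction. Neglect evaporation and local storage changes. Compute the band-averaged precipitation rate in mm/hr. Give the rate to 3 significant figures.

R ≈ 2.38 mm/hr

Column moisture flux per unit crosswind length is F = V × PW.
Inflow: F_in = 21.1 × 9.87 = 208.257 mm·m/s
Outflow: F_out = 21.1 × 3.29 = 69.419 mm·m/s
Steady-state rate R = (F_in − F_out)/L = (208.257 − 69.419) / 210000 m = 6.611e-04 mm/s.
R = 6.611e-04 × 3600 = 2.38 mm/hr.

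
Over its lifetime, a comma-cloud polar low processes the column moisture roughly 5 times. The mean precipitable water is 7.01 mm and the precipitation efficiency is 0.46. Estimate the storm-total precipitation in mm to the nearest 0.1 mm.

precipitation ≈ 16.1 mm

Each cycle deposits ε × PW = 0.46 × 7.01 = 3.2246 mm.
Over 5 cycles: 5 × 3.2246 = 16.1 mm.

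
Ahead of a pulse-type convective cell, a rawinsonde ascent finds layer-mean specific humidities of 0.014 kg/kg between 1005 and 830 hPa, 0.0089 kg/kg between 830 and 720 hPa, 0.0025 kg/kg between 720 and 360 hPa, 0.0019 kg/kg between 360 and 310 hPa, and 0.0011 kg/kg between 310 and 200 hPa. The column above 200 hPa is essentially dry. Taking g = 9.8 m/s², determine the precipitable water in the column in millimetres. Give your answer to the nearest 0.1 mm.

Precipitable water is the column-integrated vapour mass per unit area: PW = (1/g) Σ q̄ Δp, with q in kg/kg and Δp in Pa (1 kg/m² of water = 1 mm).
Layer 1005–830 hPa: Δp = 175 hPa = 17500 Pa, q̄ = 0.014 kg/kg → 0.014 × 17500 / 9.8 = 25.00 mm
Layer 830–720 hPa: Δp = 110 hPa = 11000 Pa, q̄ = 0.0089 kg/kg → 0.0089 × 11000 / 9.8 = 9.99 mm
Layer 720–360 hPa: Δp = 360 hPa = 36000 Pa, q̄ = 0.0025 kg/kg → 0.0025 × 36000 / 9.8 = 9.18 mm
Layer 360–310 hPa: Δp = 50 hPa = 5000 Pa, q̄ = 0.0019 kg/kg → 0.0019 × 5000 / 9.8 = 0.97 mm
Layer 310–200 hPa: Δp = 110 hPa = 11000 Pa, q̄ = 0.0011 kg/kg → 0.0011 × 11000 / 9.8 = 1.23 mm
PW = 25.00 + 9.99 + 9.18 + 0.97 + 1.23 = 46.37 ≈ 46.4 mm.

PW ≈ 46.4 mm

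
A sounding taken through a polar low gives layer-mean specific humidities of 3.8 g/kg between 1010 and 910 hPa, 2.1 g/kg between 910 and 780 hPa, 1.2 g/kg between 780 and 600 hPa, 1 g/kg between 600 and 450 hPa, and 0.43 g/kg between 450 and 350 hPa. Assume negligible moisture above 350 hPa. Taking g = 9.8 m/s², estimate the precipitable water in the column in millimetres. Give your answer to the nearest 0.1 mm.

PW ≈ 10.8 mm

Precipitable water is the column-integrated vapour mass per unit area: PW = (1/g) Σ q̄ Δp, with q in kg/kg and Δp in Pa (1 kg/m² of water = 1 mm).
Layer 1010–910 hPa: Δp = 100 hPa = 10000 Pa, q̄ = 0.0038 kg/kg → 0.0038 × 10000 / 9.8 = 3.88 mm
Layer 910–780 hPa: Δp = 130 hPa = 13000 Pa, q̄ = 0.0021 kg/kg → 0.0021 × 13000 / 9.8 = 2.79 mm
Layer 780–600 hPa: Δp = 180 hPa = 18000 Pa, q̄ = 0.0012 kg/kg → 0.0012 × 18000 / 9.8 = 2.20 mm
Layer 600–450 hPa: Δp = 150 hPa = 15000 Pa, q̄ = 0.001 kg/kg → 0.001 × 15000 / 9.8 = 1.53 mm
Layer 450–350 hPa: Δp = 100 hPa = 10000 Pa, q̄ = 0.00043 kg/kg → 0.00043 × 10000 / 9.8 = 0.44 mm
PW = 3.88 + 2.79 + 2.20 + 1.53 + 0.44 = 10.84 ≈ 10.8 mm.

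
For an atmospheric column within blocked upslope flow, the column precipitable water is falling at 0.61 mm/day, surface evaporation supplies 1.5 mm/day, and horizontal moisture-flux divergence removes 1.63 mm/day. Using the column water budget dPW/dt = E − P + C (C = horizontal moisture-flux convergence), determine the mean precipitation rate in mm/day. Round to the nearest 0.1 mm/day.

dPW/dt = -0.61 mm/day.
P = E + C − dPW/dt = 1.5 + (-1.63) − (-0.61) = 0.5 mm/day.

P ≈ 0.5 mm/day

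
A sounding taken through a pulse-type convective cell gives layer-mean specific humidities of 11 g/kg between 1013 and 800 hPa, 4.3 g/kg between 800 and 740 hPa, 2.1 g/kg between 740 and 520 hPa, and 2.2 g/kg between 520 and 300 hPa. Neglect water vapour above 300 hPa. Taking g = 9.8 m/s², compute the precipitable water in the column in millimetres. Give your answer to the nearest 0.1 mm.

PW ≈ 36.2 mm

Precipitable water is the column-integrated vapour mass per unit area: PW = (1/g) Σ q̄ Δp, with q in kg/kg and Δp in Pa (1 kg/m² of water = 1 mm).
Layer 1013–800 hPa: Δp = 213 hPa = 21300 Pa, q̄ = 0.011 kg/kg → 0.011 × 21300 / 9.8 = 23.91 mm
Layer 800–740 hPa: Δp = 60 hPa = 6000 Pa, q̄ = 0.0043 kg/kg → 0.0043 × 6000 / 9.8 = 2.63 mm
Layer 740–520 hPa: Δp = 220 hPa = 22000 Pa, q̄ = 0.0021 kg/kg → 0.0021 × 22000 / 9.8 = 4.71 mm
Layer 520–300 hPa: Δp = 220 hPa = 22000 Pa, q̄ = 0.0022 kg/kg → 0.0022 × 22000 / 9.8 = 4.94 mm
PW = 23.91 + 2.63 + 4.71 + 4.94 = 36.19 ≈ 36.2 mm.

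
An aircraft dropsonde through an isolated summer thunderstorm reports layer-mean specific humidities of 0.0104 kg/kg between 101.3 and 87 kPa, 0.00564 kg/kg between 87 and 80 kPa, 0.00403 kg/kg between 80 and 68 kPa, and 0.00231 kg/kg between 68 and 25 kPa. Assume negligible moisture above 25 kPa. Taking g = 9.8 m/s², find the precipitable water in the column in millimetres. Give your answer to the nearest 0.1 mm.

PW ≈ 34.3 mm

Precipitable water is the column-integrated vapour mass per unit area: PW = (1/g) Σ q̄ Δp, with q in kg/kg and Δp in Pa (1 kg/m² of water = 1 mm).
Layer 101.3–87 kPa: Δp = 143 hPa = 14300 Pa, q̄ = 0.0104 kg/kg → 0.0104 × 14300 / 9.8 = 15.18 mm
Layer 87–80 kPa: Δp = 70 hPa = 7000 Pa, q̄ = 0.00564 kg/kg → 0.00564 × 7000 / 9.8 = 4.03 mm
Layer 80–68 kPa: Δp = 120 hPa = 12000 Pa, q̄ = 0.00403 kg/kg → 0.00403 × 12000 / 9.8 = 4.93 mm
Layer 68–25 kPa: Δp = 430 hPa = 43000 Pa, q̄ = 0.00231 kg/kg → 0.00231 × 43000 / 9.8 = 10.14 mm
PW = 15.18 + 4.03 + 4.93 + 10.14 = 34.28 ≈ 34.3 mm.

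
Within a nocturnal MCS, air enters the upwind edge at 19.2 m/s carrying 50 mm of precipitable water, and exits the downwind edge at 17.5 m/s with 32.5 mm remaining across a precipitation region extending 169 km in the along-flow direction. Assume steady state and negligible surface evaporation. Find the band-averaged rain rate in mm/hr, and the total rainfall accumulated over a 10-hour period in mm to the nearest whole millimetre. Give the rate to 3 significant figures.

R ≈ 8.33 mm/hr; total ≈ 83 mm

Column moisture flux per unit crosswind length is F = V × PW.
Inflow: F_in = 19.2 × 50 = 960 mm·m/s
Outflow: F_out = 17.5 × 32.5 = 568.75 mm·m/s
Steady-state rate R = (F_in − F_out)/L = (960 − 568.75) / 169000 m = 2.315e-03 mm/s.
R = 2.315e-03 × 3600 = 8.33 mm/hr.
Over 10 h: total = 8.33 × 10 = 83.3 ≈ 83 mm.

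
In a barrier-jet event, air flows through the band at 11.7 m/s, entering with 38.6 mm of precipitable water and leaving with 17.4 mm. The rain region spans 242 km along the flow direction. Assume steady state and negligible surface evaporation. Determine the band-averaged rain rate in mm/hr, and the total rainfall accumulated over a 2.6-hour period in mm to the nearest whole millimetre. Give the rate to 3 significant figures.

R ≈ 3.69 mm/hr; total ≈ 10 mm

Column moisture flux per unit crosswind length is F = V × PW.
Inflow: F_in = 11.7 × 38.6 = 451.62 mm·m/s
Outflow: F_out = 11.7 × 17.4 = 203.58 mm·m/s
Steady-state rate R = (F_in − F_out)/L = (451.62 − 203.58) / 242000 m = 1.025e-03 mm/s.
R = 1.025e-03 × 3600 = 3.69 mm/hr.
Over 2.6 h: total = 3.69 × 2.6 = 9.594 ≈ 10 mm.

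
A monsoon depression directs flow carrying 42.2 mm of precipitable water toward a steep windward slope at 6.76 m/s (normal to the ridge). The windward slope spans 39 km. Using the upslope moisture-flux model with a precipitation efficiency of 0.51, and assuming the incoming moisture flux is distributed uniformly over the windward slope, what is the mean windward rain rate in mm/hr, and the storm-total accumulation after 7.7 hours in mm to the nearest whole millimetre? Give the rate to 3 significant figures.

R ≈ 13.4 mm/hr; total ≈ 103 mm

Incoming column moisture flux per unit ridge length: F = V × PW = 6.76 × 42.2 = 285.272 mm·m/s.
Spread over the 39 km slope with efficiency ε = 0.51: R = ε·F/W = 0.51 × 285.272 / 39000 m = 3.730e-03 mm/s.
R = 3.730e-03 × 3600 = 13.4 mm/hr.
Over 7.7 h: total = 13.4 × 7.7 = 103.18 ≈ 103 mm.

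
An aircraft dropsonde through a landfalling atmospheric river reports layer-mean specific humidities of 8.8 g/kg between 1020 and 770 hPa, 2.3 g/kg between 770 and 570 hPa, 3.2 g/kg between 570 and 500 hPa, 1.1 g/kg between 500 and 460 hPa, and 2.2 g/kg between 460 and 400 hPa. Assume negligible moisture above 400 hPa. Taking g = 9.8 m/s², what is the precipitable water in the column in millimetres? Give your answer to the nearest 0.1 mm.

Precipitable water is the column-integrated vapour mass per unit area: PW = (1/g) Σ q̄ Δp, with q in kg/kg and Δp in Pa (1 kg/m² of water = 1 mm).
Layer 1020–770 hPa: Δp = 250 hPa = 25000 Pa, q̄ = 0.0088 kg/kg → 0.0088 × 25000 / 9.8 = 22.45 mm
Layer 770–570 hPa: Δp = 200 hPa = 20000 Pa, q̄ = 0.0023 kg/kg → 0.0023 × 20000 / 9.8 = 4.69 mm
Layer 570–500 hPa: Δp = 70 hPa = 7000 Pa, q̄ = 0.0032 kg/kg → 0.0032 × 7000 / 9.8 = 2.29 mm
Layer 500–460 hPa: Δp = 40 hPa = 4000 Pa, q̄ = 0.0011 kg/kg → 0.0011 × 4000 / 9.8 = 0.45 mm
Layer 460–400 hPa: Δp = 60 hPa = 6000 Pa, q̄ = 0.0022 kg/kg → 0.0022 × 6000 / 9.8 = 1.35 mm
PW = 22.45 + 4.69 + 2.29 + 0.45 + 1.35 = 31.23 ≈ 31.2 mm.

PW ≈ 31.2 mm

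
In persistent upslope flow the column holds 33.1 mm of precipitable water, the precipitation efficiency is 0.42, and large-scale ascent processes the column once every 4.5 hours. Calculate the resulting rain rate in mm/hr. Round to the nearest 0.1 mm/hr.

R ≈ 3.1 mm/hr

Each overturning extracts ε × PW = 0.42 × 33.1 = 13.902 mm.
Rate = ε·PW / τ = 13.902 / 4.5 h = 3.1 mm/hr.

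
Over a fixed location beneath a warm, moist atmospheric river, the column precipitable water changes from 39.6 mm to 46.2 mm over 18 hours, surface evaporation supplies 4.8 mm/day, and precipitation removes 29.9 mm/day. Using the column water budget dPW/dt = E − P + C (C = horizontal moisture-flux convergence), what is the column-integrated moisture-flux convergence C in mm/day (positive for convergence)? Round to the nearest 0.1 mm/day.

C ≈ 33.9 mm/day

dPW/dt = (46.2 − 39.6) mm / (18/24 day) = +8.800 mm/day.
C = dPW/dt − E + P = (+8.800) − 4.8 + 29.9 = 33.9 mm/day.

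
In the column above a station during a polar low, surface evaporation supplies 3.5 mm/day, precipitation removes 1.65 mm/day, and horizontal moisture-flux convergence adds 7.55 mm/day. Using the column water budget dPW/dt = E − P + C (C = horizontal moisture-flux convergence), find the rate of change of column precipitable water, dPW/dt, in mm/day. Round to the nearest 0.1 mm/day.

dPW/dt = E − P + C = 3.5 − 1.65 + (7.55) = 9.4 mm/day.

dPW/dt ≈ 9.4 mm/day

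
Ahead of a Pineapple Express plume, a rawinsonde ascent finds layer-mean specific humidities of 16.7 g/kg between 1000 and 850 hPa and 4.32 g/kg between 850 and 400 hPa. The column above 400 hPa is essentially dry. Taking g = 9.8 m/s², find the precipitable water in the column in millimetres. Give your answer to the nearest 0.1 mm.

Precipitable water is the column-integrated vapour mass per unit area: PW = (1/g) Σ q̄ Δp, with q in kg/kg and Δp in Pa (1 kg/m² of water = 1 mm).
Layer 1000–850 hPa: Δp = 150 hPa = 15000 Pa, q̄ = 0.0167 kg/kg → 0.0167 × 15000 / 9.8 = 25.56 mm
Layer 850–400 hPa: Δp = 450 hPa = 45000 Pa, q̄ = 0.00432 kg/kg → 0.00432 × 45000 / 9.8 = 19.84 mm
PW = 25.56 + 19.84 = 45.40 ≈ 45.4 mm.

PW ≈ 45.4 mm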